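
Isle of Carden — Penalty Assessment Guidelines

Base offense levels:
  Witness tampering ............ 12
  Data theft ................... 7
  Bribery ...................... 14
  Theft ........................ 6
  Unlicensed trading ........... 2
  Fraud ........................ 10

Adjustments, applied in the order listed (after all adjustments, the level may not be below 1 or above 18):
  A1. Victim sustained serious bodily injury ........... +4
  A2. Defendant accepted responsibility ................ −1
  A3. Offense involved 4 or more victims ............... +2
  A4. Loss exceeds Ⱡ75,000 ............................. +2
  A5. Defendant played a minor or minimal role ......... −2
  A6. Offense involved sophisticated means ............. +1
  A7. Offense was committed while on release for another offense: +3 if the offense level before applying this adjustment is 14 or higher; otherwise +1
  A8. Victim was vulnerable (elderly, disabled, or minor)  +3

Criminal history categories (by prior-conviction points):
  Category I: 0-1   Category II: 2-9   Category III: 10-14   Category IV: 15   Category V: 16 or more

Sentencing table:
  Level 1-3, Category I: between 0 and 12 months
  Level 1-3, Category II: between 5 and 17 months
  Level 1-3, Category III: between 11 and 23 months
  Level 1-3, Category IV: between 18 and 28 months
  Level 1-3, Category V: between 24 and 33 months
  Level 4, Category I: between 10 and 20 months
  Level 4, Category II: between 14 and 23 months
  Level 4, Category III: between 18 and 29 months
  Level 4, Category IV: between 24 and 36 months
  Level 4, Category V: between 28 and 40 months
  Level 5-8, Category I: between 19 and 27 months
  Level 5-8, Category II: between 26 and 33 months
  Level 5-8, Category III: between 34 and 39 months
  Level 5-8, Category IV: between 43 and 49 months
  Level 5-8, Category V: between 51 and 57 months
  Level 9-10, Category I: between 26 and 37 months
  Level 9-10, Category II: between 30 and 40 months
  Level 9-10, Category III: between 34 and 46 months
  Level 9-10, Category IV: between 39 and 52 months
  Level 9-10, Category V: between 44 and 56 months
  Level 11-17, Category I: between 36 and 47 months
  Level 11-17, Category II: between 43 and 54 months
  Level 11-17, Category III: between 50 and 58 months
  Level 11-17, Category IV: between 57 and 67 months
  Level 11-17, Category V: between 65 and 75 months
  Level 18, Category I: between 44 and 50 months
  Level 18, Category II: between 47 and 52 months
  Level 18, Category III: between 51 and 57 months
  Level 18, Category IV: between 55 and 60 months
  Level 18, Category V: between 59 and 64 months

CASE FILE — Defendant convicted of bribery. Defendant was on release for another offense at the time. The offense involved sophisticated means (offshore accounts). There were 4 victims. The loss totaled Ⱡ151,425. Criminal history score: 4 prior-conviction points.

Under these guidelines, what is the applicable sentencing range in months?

Base offense level for bribery: 14.
A3 applies: 14 + 2 = 16.
A4 applies: 16 + 2 = 18.
A6 applies: 18 + 1 = 19.
A7 applies (level before this adjustment is 19 ≥ 14, so +3): 19 + 3 = 22.
A8 does not apply.
Level 22 exceeds the maximum of 18; capped at 18.
Final offense level: 18.
Criminal history: 4 prior points → Category II (2-9).
Level 18 falls in the 18 band.
Grid: Level 18 × Category II = 47-52 months.

47-52 months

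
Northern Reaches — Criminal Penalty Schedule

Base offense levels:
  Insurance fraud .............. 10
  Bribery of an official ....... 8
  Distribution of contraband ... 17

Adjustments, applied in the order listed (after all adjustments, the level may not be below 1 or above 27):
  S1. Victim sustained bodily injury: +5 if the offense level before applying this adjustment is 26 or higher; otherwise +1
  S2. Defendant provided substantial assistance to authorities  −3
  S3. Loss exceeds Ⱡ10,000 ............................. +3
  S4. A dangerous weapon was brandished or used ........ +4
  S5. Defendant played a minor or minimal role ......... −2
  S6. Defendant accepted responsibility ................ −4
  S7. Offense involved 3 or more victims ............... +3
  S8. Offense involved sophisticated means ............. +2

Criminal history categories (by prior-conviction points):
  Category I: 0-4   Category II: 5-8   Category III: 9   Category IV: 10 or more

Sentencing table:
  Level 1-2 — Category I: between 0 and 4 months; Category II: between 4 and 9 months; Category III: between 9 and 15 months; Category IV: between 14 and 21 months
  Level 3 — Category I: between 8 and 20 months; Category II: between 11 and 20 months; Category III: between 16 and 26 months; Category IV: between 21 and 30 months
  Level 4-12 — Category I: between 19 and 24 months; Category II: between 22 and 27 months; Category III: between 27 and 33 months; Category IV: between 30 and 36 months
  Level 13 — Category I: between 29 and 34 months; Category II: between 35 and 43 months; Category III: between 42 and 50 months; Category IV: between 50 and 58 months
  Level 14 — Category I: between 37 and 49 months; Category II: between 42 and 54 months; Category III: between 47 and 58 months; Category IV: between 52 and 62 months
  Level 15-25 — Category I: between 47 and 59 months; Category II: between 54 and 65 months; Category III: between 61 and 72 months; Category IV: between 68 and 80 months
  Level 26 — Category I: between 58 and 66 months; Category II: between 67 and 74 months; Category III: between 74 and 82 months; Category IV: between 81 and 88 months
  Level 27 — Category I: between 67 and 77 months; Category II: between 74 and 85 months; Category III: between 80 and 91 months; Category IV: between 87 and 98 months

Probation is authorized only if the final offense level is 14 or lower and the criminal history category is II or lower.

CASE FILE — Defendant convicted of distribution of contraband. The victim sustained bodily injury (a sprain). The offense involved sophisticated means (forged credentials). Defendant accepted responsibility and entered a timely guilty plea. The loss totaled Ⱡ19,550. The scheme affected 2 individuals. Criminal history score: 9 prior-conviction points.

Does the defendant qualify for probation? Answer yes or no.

Base offense level for distribution of contraband: 17.
S1 applies (level before this adjustment is 17 < 26, so +1): 17 + 1 = 18.
S2 does not apply.
S3 applies: 18 + 3 = 21.
S5 does not apply.
S6 applies: 21 − 4 = 17.
S8 applies: 17 + 2 = 19.
Final offense level: 19.
Criminal history: 9 prior points → Category III (9).
Level 19 falls in the 15-25 band.
Grid: Level 15-25 × Category III = 61-72 months.
Probation check: level 19 > 14 and category III > II → not eligible.

No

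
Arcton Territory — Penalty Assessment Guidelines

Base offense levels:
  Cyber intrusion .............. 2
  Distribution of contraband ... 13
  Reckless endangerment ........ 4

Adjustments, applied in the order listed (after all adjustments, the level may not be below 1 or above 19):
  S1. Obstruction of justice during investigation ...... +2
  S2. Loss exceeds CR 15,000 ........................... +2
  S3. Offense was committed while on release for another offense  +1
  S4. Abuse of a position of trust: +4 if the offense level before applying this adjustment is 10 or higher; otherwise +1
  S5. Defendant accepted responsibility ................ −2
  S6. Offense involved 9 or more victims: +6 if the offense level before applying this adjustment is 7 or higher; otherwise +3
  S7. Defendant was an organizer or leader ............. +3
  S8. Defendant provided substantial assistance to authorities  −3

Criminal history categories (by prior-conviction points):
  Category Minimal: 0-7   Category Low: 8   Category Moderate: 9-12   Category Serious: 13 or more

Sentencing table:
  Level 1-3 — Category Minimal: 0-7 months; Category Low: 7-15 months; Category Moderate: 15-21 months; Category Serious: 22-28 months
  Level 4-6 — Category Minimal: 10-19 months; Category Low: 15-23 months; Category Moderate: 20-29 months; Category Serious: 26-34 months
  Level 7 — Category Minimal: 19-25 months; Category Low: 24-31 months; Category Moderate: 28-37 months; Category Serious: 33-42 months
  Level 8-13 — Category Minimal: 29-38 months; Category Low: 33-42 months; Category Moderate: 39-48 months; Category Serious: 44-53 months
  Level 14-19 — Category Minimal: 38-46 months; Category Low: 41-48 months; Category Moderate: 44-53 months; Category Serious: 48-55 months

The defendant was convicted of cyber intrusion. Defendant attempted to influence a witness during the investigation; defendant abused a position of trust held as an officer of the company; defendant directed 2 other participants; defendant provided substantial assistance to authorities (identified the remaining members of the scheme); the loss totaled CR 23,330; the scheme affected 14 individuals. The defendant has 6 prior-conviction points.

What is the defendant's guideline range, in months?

29-38 months

Base offense level for cyber intrusion: 2.
S1 applies: 2 + 2 = 4.
S2 applies: 4 + 2 = 6.
S3 does not apply.
S4 applies (level before this adjustment is 6 < 10, so +1): 6 + 1 = 7.
S6 applies (level before this adjustment is 7 ≥ 7, so +6): 7 + 6 = 13.
S7 applies: 13 + 3 = 16.
S8 applies: 16 − 3 = 13.
Final offense level: 13.
Criminal history: 6 prior points → Category Minimal (0-7).
Level 13 falls in the 8-13 band.
Grid: Level 8-13 × Category Minimal = 29-38 months.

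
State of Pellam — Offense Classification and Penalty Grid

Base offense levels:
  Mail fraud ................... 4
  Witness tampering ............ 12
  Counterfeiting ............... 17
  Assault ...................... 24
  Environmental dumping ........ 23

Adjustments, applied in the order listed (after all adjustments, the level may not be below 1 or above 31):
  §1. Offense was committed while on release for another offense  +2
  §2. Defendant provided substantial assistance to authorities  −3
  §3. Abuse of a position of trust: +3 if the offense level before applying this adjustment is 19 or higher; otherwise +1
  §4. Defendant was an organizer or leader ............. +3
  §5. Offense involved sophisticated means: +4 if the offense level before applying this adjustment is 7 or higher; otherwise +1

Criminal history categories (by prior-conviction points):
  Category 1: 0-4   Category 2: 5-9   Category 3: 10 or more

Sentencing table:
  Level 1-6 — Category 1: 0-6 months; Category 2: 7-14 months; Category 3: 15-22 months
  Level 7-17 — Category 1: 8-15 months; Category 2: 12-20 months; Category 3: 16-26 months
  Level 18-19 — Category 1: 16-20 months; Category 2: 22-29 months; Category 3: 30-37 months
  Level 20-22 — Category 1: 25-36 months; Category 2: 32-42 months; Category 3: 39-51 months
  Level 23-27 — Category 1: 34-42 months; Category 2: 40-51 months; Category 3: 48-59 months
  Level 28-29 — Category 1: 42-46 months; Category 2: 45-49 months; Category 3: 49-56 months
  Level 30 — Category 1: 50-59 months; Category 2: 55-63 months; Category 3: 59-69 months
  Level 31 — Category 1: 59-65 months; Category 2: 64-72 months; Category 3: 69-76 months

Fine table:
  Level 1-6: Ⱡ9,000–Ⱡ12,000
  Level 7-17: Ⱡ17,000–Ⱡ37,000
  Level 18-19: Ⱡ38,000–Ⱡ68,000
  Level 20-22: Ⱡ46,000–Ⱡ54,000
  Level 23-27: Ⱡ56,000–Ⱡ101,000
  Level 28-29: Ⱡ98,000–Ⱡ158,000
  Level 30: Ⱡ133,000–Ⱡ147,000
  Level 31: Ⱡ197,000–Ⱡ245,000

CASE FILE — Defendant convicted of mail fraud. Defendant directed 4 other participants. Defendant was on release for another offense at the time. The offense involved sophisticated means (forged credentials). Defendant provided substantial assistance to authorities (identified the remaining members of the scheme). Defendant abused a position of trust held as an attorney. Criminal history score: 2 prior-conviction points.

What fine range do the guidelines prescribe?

Base offense level for mail fraud: 4.
§1 applies: 4 + 2 = 6.
§2 applies: 6 − 3 = 3.
§3 applies (level before this adjustment is 3 < 19, so +1): 3 + 1 = 4.
§4 applies: 4 + 3 = 7.
§5 applies (level before this adjustment is 7 ≥ 7, so +4): 7 + 4 = 11.
Final offense level: 11.
Level 11 falls in the 7-17 band.
Fine table: Level 7-17 → Ⱡ17,000–Ⱡ37,000.

Ⱡ17,000–Ⱡ37,000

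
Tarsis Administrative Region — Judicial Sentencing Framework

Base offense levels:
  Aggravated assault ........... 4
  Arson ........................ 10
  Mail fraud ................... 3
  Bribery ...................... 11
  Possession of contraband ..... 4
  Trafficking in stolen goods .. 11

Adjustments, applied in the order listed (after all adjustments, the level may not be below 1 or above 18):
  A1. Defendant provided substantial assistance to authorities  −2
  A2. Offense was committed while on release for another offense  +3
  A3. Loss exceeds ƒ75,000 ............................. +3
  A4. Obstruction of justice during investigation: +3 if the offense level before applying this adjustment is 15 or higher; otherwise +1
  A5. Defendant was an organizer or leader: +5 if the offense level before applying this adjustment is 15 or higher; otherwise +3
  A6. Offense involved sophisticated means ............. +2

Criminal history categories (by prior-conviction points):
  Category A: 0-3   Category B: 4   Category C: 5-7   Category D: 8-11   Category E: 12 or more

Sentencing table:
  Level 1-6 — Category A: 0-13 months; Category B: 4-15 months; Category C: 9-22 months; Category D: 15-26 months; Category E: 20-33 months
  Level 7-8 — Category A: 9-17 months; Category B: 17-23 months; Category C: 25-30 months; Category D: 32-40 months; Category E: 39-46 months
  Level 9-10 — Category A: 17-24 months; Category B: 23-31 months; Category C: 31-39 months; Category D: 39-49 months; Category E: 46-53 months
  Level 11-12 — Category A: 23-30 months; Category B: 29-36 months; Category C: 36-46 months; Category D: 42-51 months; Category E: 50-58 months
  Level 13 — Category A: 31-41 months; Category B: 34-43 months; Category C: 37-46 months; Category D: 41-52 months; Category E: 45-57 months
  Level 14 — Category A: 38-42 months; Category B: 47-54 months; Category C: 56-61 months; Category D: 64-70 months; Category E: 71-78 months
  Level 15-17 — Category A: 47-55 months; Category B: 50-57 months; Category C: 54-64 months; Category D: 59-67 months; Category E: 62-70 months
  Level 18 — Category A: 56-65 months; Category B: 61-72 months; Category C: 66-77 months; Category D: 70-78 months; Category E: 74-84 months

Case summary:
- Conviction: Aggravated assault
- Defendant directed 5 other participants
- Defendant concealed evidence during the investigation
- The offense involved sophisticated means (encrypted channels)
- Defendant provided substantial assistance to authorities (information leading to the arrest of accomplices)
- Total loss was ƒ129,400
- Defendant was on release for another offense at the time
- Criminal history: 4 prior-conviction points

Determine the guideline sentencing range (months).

Base offense level for aggravated assault: 4.
A1 applies: 4 − 2 = 2.
A2 applies: 2 + 3 = 5.
A3 applies: 5 + 3 = 8.
A4 applies (level before this adjustment is 8 < 15, so +1): 8 + 1 = 9.
A5 applies (level before this adjustment is 9 < 15, so +3): 9 + 3 = 12.
A6 applies: 12 + 2 = 14.
Final offense level: 14.
Criminal history: 4 prior points → Category B (4).
Level 14 falls in the 14 band.
Grid: Level 14 × Category B = 47-54 months.

47-54 months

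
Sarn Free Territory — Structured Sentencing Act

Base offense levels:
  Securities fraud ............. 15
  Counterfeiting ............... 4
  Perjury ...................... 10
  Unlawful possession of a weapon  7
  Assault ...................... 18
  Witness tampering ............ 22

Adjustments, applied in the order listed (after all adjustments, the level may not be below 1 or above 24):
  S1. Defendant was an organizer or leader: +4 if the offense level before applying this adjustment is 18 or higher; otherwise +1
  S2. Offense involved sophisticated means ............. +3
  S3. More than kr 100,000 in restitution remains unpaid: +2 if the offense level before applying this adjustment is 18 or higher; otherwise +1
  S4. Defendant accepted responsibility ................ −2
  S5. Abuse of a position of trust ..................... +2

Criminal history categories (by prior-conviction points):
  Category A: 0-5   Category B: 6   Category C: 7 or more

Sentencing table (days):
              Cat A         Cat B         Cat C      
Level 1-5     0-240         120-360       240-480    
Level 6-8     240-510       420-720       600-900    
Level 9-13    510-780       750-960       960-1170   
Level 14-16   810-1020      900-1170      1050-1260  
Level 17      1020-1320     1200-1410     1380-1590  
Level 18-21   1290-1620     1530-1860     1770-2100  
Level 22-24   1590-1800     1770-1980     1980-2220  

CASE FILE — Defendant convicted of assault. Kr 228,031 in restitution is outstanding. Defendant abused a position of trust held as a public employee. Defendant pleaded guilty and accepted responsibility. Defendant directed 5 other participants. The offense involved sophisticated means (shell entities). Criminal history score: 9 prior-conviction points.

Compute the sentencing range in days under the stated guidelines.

Base offense level for assault: 18.
S1 applies (level before this adjustment is 18 ≥ 18, so +4): 18 + 4 = 22.
S2 applies: 22 + 3 = 25.
S3 applies (level before this adjustment is 25 ≥ 18, so +2): 25 + 2 = 27.
S4 applies: 27 − 2 = 25.
S5 applies: 25 + 2 = 27.
Level 27 exceeds the maximum of 24; capped at 24.
Final offense level: 24.
Criminal history: 9 prior points → Category C (7+).
Level 24 falls in the 22-24 band.
Grid: Level 22-24 × Category C = 1980-2220 days.

1980-2220 days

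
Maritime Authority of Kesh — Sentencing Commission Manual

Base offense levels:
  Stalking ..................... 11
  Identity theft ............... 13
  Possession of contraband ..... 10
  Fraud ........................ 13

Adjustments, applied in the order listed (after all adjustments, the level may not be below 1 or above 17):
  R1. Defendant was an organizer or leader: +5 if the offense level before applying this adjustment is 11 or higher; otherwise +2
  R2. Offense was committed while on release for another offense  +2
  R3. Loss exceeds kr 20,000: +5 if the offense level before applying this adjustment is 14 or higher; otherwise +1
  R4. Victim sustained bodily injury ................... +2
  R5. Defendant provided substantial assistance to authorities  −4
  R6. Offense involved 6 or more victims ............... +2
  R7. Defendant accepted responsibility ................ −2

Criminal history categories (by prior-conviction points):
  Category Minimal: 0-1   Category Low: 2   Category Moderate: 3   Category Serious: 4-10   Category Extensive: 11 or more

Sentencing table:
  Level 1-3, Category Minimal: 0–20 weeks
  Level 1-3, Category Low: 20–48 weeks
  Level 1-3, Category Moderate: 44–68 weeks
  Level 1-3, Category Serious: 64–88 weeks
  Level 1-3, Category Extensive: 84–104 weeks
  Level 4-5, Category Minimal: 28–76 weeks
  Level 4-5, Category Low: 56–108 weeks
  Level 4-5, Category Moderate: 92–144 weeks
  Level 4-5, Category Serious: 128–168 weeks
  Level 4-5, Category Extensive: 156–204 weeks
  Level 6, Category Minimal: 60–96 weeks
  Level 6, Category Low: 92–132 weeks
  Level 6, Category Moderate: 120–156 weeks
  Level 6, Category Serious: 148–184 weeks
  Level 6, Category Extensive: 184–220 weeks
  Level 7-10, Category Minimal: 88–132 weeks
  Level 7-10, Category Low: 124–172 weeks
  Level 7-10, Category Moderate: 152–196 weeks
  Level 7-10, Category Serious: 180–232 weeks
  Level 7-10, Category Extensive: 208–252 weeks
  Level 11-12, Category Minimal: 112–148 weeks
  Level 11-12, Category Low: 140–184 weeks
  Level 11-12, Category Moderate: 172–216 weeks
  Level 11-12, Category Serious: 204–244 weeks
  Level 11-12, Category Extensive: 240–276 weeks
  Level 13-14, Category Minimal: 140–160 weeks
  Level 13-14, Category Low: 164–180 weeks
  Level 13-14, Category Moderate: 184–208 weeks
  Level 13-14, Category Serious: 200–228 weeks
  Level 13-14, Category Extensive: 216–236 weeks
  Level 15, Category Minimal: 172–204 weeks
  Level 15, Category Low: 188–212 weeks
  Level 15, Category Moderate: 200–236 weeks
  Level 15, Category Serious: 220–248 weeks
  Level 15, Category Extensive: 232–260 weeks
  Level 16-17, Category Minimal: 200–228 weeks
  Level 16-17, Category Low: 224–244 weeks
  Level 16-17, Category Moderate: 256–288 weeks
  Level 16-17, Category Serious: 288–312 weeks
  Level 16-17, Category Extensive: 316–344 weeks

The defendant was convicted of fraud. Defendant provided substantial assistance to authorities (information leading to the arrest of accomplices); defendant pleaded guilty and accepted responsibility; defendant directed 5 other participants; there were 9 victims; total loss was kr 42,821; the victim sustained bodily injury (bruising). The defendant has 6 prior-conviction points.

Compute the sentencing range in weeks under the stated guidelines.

288-312 weeks

Base offense level for fraud: 13.
R1 applies (level before this adjustment is 13 ≥ 11, so +5): 13 + 5 = 18.
R3 applies (level before this adjustment is 18 ≥ 14, so +5): 18 + 5 = 23.
R4 applies: 23 + 2 = 25.
R5 applies: 25 − 4 = 21.
R6 applies: 21 + 2 = 23.
R7 applies: 23 − 2 = 21.
Level 21 exceeds the maximum of 17; capped at 17.
Final offense level: 17.
Criminal history: 6 prior points → Category Serious (4-10).
Level 17 falls in the 16-17 band.
Grid: Level 16-17 × Category Serious = 288-312 weeks.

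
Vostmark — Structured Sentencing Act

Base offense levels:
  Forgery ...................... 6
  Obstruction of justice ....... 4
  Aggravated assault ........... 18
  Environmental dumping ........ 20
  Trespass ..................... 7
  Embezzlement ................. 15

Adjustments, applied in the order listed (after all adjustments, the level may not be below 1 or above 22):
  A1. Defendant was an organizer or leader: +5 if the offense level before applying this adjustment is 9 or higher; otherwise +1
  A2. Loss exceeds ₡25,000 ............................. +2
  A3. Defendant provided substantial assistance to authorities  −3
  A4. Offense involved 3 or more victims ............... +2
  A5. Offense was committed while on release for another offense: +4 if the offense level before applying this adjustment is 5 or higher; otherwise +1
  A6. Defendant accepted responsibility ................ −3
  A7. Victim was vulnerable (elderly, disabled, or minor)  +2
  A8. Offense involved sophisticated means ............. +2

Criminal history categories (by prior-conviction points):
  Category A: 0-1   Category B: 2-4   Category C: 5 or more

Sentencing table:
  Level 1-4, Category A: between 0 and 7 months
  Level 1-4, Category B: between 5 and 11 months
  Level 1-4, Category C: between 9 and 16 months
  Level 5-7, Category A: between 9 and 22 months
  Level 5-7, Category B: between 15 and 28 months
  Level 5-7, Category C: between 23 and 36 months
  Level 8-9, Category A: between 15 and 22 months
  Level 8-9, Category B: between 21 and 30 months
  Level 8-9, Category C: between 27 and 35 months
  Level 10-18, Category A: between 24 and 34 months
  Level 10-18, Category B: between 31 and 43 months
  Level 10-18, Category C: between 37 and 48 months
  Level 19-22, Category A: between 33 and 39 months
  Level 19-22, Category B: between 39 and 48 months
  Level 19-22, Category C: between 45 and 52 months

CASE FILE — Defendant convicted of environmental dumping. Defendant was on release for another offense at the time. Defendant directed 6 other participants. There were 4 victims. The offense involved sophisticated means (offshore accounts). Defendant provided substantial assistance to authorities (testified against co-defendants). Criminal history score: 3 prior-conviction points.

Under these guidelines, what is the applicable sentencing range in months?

Base offense level for environmental dumping: 20.
A1 applies (level before this adjustment is 20 ≥ 9, so +5): 20 + 5 = 25.
A2 does not apply.
A3 applies: 25 − 3 = 22.
A4 applies: 22 + 2 = 24.
A5 applies (level before this adjustment is 24 ≥ 5, so +4): 24 + 4 = 28.
A8 applies: 28 + 2 = 30.
Level 30 exceeds the maximum of 22; capped at 22.
Final offense level: 22.
Criminal history: 3 prior points → Category B (2-4).
Level 22 falls in the 19-22 band.
Grid: Level 19-22 × Category B = 39-48 months.

39-48 months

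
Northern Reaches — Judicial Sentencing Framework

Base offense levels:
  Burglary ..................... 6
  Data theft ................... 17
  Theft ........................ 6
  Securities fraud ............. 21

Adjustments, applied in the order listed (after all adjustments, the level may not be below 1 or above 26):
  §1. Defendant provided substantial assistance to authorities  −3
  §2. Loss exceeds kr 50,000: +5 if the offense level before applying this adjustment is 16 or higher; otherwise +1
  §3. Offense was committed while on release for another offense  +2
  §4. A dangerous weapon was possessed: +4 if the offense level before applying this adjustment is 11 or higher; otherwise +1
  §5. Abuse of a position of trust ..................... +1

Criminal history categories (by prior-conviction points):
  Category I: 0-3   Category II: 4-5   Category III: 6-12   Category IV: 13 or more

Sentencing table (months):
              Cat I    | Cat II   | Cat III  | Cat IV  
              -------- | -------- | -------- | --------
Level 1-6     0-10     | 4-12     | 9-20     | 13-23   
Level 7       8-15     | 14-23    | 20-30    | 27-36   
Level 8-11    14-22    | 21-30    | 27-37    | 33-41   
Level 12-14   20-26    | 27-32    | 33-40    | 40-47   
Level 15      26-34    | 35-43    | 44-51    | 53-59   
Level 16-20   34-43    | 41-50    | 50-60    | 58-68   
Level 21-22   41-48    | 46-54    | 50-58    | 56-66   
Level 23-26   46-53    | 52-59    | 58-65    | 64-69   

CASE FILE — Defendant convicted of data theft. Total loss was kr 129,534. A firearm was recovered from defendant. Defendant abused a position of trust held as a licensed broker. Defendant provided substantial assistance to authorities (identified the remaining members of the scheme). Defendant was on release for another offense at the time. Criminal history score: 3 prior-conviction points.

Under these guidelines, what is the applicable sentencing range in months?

41-48 months

Base offense level for data theft: 17.
§1 applies: 17 − 3 = 14.
§2 applies (level before this adjustment is 14 < 16, so +1): 14 + 1 = 15.
§3 applies: 15 + 2 = 17.
§4 applies (level before this adjustment is 17 ≥ 11, so +4): 17 + 4 = 21.
§5 applies: 21 + 1 = 22.
Final offense level: 22.
Criminal history: 3 prior points → Category I (0-3).
Level 22 falls in the 21-22 band.
Grid: Level 21-22 × Category I = 41-48 months.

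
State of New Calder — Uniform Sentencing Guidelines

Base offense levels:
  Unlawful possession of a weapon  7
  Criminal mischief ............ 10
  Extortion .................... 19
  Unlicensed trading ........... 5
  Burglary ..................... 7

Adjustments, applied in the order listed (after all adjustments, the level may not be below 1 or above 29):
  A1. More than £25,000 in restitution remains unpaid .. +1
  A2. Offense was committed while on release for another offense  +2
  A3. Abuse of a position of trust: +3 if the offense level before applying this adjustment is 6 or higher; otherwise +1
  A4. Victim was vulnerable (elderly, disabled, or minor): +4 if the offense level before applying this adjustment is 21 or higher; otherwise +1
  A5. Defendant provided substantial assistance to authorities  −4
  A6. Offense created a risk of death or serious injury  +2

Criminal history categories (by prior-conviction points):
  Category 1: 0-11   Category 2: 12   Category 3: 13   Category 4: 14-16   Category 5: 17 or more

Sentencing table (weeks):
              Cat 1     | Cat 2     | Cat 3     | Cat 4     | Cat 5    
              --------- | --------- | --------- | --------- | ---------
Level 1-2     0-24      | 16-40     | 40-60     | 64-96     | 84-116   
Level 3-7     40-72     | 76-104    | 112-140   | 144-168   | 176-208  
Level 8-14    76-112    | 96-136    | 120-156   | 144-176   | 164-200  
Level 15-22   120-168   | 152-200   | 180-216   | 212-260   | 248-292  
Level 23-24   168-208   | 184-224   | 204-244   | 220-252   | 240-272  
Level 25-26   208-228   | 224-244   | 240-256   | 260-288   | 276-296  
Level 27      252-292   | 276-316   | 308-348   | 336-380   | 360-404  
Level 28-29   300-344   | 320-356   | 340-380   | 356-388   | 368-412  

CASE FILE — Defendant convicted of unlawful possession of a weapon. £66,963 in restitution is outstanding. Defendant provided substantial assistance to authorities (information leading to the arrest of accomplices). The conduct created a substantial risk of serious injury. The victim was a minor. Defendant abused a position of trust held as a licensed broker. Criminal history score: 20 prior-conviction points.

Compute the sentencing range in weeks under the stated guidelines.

164-200 weeks

Base offense level for unlawful possession of a weapon: 7.
A1 applies: 7 + 1 = 8.
A3 applies (level before this adjustment is 8 ≥ 6, so +3): 8 + 3 = 11.
A4 applies (level before this adjustment is 11 < 21, so +1): 11 + 1 = 12.
A5 applies: 12 − 4 = 8.
A6 applies: 8 + 2 = 10.
Final offense level: 10.
Criminal history: 20 prior points → Category 5 (17+).
Level 10 falls in the 8-14 band.
Grid: Level 8-14 × Category 5 = 164-200 weeks.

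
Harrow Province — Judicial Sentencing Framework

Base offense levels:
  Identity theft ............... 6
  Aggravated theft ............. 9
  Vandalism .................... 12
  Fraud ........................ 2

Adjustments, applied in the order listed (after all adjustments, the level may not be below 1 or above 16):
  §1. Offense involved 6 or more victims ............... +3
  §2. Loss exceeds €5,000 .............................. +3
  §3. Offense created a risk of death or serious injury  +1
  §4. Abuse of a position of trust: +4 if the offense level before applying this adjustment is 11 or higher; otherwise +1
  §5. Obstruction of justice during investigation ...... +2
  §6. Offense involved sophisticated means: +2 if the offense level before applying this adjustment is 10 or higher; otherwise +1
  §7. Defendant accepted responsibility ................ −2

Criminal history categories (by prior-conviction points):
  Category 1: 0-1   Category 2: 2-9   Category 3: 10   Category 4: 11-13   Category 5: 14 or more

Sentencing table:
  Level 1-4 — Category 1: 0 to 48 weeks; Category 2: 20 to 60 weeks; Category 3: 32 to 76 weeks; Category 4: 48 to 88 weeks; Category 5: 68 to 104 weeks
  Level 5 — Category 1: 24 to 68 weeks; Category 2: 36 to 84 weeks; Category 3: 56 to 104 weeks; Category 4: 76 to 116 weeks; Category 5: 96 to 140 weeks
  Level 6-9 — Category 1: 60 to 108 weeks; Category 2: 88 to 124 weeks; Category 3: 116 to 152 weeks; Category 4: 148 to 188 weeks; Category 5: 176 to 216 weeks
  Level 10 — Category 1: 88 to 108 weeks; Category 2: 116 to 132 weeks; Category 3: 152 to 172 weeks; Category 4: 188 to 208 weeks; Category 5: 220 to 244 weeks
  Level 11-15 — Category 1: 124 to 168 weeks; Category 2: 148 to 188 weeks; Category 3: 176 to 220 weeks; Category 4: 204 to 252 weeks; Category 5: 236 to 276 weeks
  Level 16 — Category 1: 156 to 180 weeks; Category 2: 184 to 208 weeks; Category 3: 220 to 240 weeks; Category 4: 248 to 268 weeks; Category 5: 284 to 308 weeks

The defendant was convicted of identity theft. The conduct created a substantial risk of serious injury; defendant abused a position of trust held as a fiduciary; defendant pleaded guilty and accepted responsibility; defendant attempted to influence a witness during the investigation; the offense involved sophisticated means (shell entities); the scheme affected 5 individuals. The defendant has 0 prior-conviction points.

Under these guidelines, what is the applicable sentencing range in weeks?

Base offense level for identity theft: 6.
§1 does not apply.
§3 applies: 6 + 1 = 7.
§4 applies (level before this adjustment is 7 < 11, so +1): 7 + 1 = 8.
§5 applies: 8 + 2 = 10.
§6 applies (level before this adjustment is 10 ≥ 10, so +2): 10 + 2 = 12.
§7 applies: 12 − 2 = 10.
Final offense level: 10.
Criminal history: 0 prior points → Category 1 (0-1).
Level 10 falls in the 10 band.
Grid: Level 10 × Category 1 = 88-108 weeks.

88-108 weeks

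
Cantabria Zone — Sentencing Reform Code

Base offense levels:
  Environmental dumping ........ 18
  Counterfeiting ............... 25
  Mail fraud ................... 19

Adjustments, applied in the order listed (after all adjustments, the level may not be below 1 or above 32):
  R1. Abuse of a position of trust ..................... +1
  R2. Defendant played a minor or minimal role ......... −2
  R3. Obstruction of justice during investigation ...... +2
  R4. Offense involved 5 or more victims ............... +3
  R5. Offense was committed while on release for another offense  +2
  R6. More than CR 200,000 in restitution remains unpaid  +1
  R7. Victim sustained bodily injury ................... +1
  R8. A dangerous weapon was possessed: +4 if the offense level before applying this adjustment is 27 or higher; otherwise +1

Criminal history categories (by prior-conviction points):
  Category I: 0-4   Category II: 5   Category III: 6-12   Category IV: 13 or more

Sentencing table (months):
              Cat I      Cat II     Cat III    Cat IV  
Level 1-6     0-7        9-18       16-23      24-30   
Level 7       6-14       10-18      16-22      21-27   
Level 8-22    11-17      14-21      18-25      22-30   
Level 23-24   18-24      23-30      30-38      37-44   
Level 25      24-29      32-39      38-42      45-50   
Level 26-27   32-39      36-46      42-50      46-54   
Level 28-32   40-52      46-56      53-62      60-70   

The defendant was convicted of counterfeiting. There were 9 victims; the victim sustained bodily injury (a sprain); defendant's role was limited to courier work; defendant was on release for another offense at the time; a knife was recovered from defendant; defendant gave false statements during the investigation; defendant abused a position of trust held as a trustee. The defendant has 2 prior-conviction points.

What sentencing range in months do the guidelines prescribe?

Base offense level for counterfeiting: 25.
R1 applies: 25 + 1 = 26.
R2 applies: 26 − 2 = 24.
R3 applies: 24 + 2 = 26.
R4 applies: 26 + 3 = 29.
R5 applies: 29 + 2 = 31.
R7 applies: 31 + 1 = 32.
R8 applies (level before this adjustment is 32 ≥ 27, so +4): 32 + 4 = 36.
Level 36 exceeds the maximum of 32; capped at 32.
Final offense level: 32.
Criminal history: 2 prior points → Category I (0-4).
Level 32 falls in the 28-32 band.
Grid: Level 28-32 × Category I = 40-52 months.

40-52 months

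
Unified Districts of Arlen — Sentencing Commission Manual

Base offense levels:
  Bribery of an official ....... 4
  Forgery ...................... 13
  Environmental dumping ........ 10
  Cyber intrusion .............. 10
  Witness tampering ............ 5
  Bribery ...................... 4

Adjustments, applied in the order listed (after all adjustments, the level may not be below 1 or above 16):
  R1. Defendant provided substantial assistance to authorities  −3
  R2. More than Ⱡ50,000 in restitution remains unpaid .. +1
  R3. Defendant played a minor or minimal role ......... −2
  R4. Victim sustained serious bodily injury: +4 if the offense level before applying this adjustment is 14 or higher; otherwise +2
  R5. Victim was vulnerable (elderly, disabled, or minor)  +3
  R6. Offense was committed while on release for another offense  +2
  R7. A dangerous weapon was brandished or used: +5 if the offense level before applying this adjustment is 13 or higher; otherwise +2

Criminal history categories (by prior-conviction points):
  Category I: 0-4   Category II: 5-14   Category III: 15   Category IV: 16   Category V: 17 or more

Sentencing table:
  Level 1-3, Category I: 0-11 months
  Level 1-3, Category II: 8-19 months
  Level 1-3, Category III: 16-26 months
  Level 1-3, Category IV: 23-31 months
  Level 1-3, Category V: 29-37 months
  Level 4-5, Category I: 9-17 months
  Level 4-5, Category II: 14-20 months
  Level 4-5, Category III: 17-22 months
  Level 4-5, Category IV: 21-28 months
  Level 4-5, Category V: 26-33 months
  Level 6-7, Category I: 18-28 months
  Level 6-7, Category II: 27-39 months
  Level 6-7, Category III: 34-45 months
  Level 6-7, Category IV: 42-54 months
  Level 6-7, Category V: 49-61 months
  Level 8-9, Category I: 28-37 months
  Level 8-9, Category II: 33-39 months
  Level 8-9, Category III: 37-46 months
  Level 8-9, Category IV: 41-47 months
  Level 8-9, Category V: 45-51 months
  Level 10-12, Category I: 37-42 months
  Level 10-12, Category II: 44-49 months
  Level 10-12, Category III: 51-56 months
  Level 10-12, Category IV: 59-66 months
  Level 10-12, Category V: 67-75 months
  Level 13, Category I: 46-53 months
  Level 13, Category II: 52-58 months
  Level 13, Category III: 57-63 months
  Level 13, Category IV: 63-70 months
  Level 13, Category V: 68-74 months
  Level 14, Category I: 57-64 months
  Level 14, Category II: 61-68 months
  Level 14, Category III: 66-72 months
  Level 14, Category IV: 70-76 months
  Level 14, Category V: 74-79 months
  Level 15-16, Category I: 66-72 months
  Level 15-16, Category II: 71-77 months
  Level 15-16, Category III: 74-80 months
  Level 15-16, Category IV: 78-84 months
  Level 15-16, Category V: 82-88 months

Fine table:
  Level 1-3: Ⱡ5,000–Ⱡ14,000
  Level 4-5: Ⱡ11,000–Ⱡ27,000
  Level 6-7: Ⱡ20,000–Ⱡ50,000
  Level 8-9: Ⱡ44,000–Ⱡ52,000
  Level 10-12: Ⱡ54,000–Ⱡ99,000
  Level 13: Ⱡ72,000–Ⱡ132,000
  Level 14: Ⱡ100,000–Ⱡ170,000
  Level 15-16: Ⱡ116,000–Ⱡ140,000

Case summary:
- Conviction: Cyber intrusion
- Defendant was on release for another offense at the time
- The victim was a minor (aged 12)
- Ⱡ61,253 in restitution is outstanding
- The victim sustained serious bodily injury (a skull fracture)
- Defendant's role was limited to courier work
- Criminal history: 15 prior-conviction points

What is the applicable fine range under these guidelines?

Base offense level for cyber intrusion: 10.
R2 applies: 10 + 1 = 11.
R3 applies: 11 − 2 = 9.
R4 applies (level before this adjustment is 9 < 14, so +2): 9 + 2 = 11.
R5 applies: 11 + 3 = 14.
R6 applies: 14 + 2 = 16.
Final offense level: 16.
Level 16 falls in the 15-16 band.
Fine table: Level 15-16 → Ⱡ116,000–Ⱡ140,000.

Ⱡ116,000–Ⱡ140,000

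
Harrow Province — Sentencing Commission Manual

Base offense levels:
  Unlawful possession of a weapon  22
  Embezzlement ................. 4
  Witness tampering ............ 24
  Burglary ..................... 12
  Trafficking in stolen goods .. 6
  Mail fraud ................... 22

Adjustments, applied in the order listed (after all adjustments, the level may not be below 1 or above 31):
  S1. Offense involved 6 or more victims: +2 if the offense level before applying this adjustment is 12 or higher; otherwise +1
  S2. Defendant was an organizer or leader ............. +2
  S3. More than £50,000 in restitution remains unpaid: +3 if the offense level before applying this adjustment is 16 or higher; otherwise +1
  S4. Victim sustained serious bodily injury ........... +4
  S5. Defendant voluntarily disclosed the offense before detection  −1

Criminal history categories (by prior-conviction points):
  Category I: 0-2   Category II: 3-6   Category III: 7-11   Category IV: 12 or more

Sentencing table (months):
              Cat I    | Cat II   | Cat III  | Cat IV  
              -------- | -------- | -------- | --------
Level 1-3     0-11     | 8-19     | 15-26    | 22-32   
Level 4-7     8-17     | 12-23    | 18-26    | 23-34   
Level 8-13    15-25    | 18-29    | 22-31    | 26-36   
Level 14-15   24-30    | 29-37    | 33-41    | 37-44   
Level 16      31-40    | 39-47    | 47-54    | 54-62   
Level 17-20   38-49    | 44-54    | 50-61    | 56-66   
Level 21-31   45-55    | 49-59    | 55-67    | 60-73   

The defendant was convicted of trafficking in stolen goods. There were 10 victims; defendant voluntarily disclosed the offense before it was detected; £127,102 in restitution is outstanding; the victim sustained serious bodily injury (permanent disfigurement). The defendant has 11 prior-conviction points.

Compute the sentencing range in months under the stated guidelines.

22-31 months

Base offense level for trafficking in stolen goods: 6.
S1 applies (level before this adjustment is 6 < 12, so +1): 6 + 1 = 7.
S3 applies (level before this adjustment is 7 < 16, so +1): 7 + 1 = 8.
S4 applies: 8 + 4 = 12.
S5 applies: 12 − 1 = 11.
Final offense level: 11.
Criminal history: 11 prior points → Category III (7-11).
Level 11 falls in the 8-13 band.
Grid: Level 8-13 × Category III = 22-31 months.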